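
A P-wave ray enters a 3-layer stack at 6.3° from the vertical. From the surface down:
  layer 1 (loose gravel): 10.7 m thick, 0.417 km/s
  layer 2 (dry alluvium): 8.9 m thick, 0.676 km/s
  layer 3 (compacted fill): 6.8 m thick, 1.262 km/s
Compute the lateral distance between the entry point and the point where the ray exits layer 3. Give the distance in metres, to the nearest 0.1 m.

5.2 m

Apply Snell's law at each interface; in layer i the horizontal offset is hᵢ·tan θᵢ.
Layer 1: θ = 6.30°; offset = 10.7·tan 6.30° = 1.181 m.
Layer 2: sin θ = 0.676·sin 6.3°/0.417 = 0.1779, θ = 10.25°; offset = 8.9·tan 10.25° = 1.609 m.
Layer 3: sin θ = 1.262·sin 6.3°/0.417 = 0.3321, θ = 19.40°; offset = 6.8·tan 19.40° = 2.394 m.
Total horizontal offset = 5.184 m.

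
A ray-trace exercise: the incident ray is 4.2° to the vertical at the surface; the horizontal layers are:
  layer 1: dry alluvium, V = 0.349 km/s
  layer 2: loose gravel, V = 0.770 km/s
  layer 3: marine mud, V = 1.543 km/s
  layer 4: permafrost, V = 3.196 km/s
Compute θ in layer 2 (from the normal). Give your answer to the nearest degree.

9°

Ray parameter p = sin 4.2° / 0.349 = 2.0985e-01 s/km.
sin θ_2 = p·V_2 = 2.0985e-01 × 0.770 = 0.1616.
θ_2 = 9.30° from the vertical.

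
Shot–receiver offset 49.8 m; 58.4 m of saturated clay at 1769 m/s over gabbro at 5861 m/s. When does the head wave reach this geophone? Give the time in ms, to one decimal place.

71.4 ms

t = x/V₂ + 2h·√(V₂²−V₁²)/(V₁V₂).
√(V₂²−V₁²) = √(5861²−1769²) = 5587.7 m/s; delay term = 2·58.4·5587.7/(1769·5861) = 0.06295 s.
t = 49.8/5861 + 0.06295 = 0.07144 s.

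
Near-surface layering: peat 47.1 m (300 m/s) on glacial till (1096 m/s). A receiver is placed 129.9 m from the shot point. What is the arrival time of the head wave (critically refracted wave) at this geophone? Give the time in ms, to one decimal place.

θ_c = arcsin(V₁/V₂) = arcsin(300/1096) = 15.89°, cos θ_c = 0.9618.
Intercept time tᵢ = 2h cos θ_c / V₁ = 2·47.1·0.9618/300 = 0.30201 s.
t = x/V₂ + tᵢ = 129.9/1096 + 0.30201 = 0.42053 s.

420.5 ms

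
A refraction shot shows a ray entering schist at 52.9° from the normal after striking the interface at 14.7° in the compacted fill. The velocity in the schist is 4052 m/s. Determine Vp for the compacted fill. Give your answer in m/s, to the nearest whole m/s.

sin 14.7° = 0.2538; sin 52.9° = 0.7976.
V₁ = V₂·(sin θ₁/sin θ₂) = 4052·(0.2538/0.7976) = 1289.18 m/s.

1289 m/s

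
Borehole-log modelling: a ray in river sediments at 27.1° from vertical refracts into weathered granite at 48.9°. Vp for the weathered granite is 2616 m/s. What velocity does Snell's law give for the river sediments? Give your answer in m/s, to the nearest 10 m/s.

1580 m/s

Snell's law: sin 27.1°/V₁ = sin 48.9°/V₂.
V₁ = V₂·sin 27.1°/sin 48.9° = 2616 × 0.6045 = 1581.43 m/s.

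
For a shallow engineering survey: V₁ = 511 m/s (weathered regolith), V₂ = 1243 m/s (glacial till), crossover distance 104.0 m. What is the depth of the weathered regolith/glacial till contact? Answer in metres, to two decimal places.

x_cross = 2h·√((V₂+V₁)/(V₂−V₁)) → h = x_cross / (2·√((V₂+V₁)/(V₂−V₁))).
√((V₂+V₁)/(V₂−V₁)) = √((1243+511)/(1243−511)) = 1.5480.
h = 104.0 / (2·1.5480) = 33.59 m.

33.59 m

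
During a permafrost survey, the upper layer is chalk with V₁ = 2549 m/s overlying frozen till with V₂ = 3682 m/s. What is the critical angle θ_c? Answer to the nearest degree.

At critical incidence the refracted ray runs along the interface (θ₂ = 90°), so sin θ_c = V₁/V₂.
θ_c = arcsin(2549/3682) = arcsin 0.6923 = 43.81°.

44°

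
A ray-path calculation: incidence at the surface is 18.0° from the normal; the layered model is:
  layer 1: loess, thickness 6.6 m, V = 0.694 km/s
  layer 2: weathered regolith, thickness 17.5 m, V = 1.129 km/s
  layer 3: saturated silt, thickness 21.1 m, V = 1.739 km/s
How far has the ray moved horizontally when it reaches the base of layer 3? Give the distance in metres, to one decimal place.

38.1 m

Apply Snell's law at each interface; in layer i the horizontal offset is hᵢ·tan θᵢ.
Layer 1: θ = 18.00°; offset = 6.6·tan 18.00° = 2.144 m.
Layer 2: sin θ = 1.129·sin 18.0°/0.694 = 0.5027, θ = 30.18°; offset = 17.5·tan 30.18° = 10.177 m.
Layer 3: sin θ = 1.739·sin 18.0°/0.694 = 0.7743, θ = 50.74°; offset = 21.1·tan 50.74° = 25.819 m.
Σ offsets = 38.141 m.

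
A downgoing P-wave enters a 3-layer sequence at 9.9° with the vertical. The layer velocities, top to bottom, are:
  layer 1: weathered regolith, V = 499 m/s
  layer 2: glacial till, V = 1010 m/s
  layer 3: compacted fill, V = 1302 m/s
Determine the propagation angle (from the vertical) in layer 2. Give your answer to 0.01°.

20.36°

Ray parameter p = sin 9.9° / 499 = 3.4455e-04 s/m.
sin θ_2 = p·V_2 = 3.4455e-04 × 1010 = 0.3480.
θ_2 = 20.36° from the vertical.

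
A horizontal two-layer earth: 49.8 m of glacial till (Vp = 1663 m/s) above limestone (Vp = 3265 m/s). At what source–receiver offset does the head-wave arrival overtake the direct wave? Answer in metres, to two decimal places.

x_cross = 2h·√((V₂+V₁)/(V₂−V₁)).
(V₂+V₁)/(V₂−V₁) = (3265+1663)/(3265−1663) = 3.0762; √ = 1.7539.
x_cross = 2·49.8·1.7539 = 174.69 m.

174.69 m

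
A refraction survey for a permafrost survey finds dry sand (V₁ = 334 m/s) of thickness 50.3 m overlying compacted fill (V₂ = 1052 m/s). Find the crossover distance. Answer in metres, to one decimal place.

139.8 m

x_cross = 2h·√((V₂+V₁)/(V₂−V₁)).
(V₂+V₁)/(V₂−V₁) = (1052+334)/(1052−334) = 1.9304; √ = 1.3894.
x_cross = 2·50.3·1.3894 = 139.77 m.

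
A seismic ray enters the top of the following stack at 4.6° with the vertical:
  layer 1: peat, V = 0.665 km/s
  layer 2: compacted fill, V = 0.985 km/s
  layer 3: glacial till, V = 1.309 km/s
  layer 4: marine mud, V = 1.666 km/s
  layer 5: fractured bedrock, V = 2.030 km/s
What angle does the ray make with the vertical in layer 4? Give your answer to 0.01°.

11.59°

Snell's law across each interface conserves sin θ / V, so sin θ_4 = V_4·sin θ₁/V₁.
sin θ_4 = 1.666 × sin 4.6° / 0.665 = 0.2009.
θ_4 = arcsin 0.2009 = 11.59°.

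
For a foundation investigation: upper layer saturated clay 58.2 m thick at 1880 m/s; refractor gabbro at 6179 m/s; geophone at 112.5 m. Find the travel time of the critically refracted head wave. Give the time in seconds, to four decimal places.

θ_c = arcsin(V₁/V₂) = arcsin(1880/6179) = 17.71°, cos θ_c = 0.9526.
Intercept time tᵢ = 2h cos θ_c / V₁ = 2·58.2·0.9526/1880 = 0.05898 s.
t = x/V₂ + tᵢ = 112.5/6179 + 0.05898 = 0.07719 s.

0.0772 s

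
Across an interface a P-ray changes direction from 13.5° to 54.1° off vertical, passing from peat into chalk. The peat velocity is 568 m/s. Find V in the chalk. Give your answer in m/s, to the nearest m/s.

sin 13.5° = 0.2334; sin 54.1° = 0.8100.
V₂ = V₁·(sin θ₂/sin θ₁) = 568·(0.8100/0.2334) = 1970.93 m/s.

1971 m/s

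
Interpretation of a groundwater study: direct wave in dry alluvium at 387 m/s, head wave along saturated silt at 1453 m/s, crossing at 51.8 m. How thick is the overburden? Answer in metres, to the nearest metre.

20 m

x_cross = 2h·√((V₂+V₁)/(V₂−V₁)) → h = x_cross / (2·√((V₂+V₁)/(V₂−V₁))).
√((V₂+V₁)/(V₂−V₁)) = √((1453+387)/(1453−387)) = 1.3138.
h = 51.8 / (2·1.3138) = 19.71 m.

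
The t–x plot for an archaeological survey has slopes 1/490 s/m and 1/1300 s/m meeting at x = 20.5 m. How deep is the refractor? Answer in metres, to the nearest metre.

h = (x_cross/2)·√((V₂−V₁)/(V₂+V₁)).
(V₂−V₁)/(V₂+V₁) = (1300−490)/(1300+490) = 0.4525; √ = 0.6727.
h = (20.5/2)·0.6727 = 6.90 m.

7 m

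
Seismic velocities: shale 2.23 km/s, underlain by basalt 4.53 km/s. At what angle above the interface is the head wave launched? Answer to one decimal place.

Critical incidence: sin θ_c = V₁/V₂ = 2.23/4.53 = 0.4923.
θ_c = arcsin 0.4923 = 29.49°.
Measured from the interface: 90° − 29.49° = 60.51°.

60.5°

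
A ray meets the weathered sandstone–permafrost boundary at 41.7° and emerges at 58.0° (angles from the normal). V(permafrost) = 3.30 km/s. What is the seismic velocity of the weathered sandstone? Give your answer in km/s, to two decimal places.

2.59 km/s

sin 41.7° = 0.6652; sin 58.0° = 0.8480.
V₁ = V₂·(sin θ₁/sin θ₂) = 3.30·(0.6652/0.8480) = 2.59 km/s.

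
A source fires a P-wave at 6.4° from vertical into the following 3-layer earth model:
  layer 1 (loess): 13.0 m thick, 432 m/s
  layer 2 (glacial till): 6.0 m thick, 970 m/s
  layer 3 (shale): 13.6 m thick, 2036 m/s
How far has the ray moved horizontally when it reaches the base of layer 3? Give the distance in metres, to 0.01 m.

p = sin θ₁/V₁ = sin 6.4°/432 = 2.5803e-04 s/m is conserved through the stack.
Layer 1: θ = 6.40°; offset = 13.0·tan 6.40° = 1.4582 m.
Layer 2: sin θ = p·970 = 0.2503 → θ = 14.49°; offset = 6.0·tan 14.49° = 1.5511 m.
Layer 3: sin θ = p·2036 = 0.5253 → θ = 31.69°; offset = 13.6·tan 31.69° = 8.3968 m.
Total horizontal offset = 11.4061 m.

11.41 m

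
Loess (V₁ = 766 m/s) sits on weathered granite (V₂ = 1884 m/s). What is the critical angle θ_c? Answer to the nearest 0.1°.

Critical incidence: sin θ_c = V₁/V₂ = 766/1884 = 0.4066.
θ_c = arcsin 0.4066 = 23.99°.

24.0°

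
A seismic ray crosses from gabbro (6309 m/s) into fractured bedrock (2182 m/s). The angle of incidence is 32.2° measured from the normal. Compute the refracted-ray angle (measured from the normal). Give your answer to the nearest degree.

Snell's law: sin θ₂ = (V₂/V₁)·sin θ₁ = (2182/6309)·sin 32.2° = 0.1843.
θ₂ = sin⁻¹(0.1843) = 10.62° (from vertical).

11°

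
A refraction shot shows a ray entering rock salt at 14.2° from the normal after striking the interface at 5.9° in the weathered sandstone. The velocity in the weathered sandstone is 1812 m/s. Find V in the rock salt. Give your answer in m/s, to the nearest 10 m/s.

4320 m/s

Snell's law: sin 5.9°/V₁ = sin 14.2°/V₂.
V₂ = V₁·sin 14.2°/sin 5.9° = 1812 × 2.3864 = 4324.21 m/s.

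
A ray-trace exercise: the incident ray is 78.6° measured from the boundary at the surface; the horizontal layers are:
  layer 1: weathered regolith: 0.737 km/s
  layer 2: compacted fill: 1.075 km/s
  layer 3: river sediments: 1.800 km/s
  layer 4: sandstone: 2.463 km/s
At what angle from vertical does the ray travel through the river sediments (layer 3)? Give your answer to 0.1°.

28.9°

From the normal: θ₁ = 90° − 78.6° = 11.4°.
Ray parameter p = sin 11.4° / 0.737 = 2.6819e-01 s/km.
sin θ_3 = p·V_3 = 2.6819e-01 × 1.800 = 0.4827.
θ_3 = 28.86° from the vertical.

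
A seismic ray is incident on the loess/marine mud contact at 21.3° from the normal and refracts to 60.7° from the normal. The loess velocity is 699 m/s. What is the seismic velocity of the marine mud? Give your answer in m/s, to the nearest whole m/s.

1678 m/s

sin 21.3° = 0.3633; sin 60.7° = 0.8721.
V₂ = V₁·(sin θ₂/sin θ₁) = 699·(0.8721/0.3633) = 1678.11 m/s.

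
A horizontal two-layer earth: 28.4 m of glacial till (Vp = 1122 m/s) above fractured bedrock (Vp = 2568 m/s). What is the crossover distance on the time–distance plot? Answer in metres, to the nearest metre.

91 m

x_cross = 2h·√((V₂+V₁)/(V₂−V₁)).
(V₂+V₁)/(V₂−V₁) = (2568+1122)/(2568−1122) = 2.5519; √ = 1.5975.
x_cross = 2·28.4·1.5975 = 90.74 m.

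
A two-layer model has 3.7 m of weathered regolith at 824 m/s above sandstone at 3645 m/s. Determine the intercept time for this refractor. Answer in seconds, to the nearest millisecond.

θ_c = arcsin(V₁/V₂) = arcsin(824/3645) = 13.07°; cos θ_c = 0.9741.
tᵢ = 2h·cos θ_c / V₁ = 2·3.7·0.9741 / 824 = 0.00875 s.

0.009 s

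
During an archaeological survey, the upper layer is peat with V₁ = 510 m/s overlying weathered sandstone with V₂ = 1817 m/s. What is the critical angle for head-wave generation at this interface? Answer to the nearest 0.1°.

16.3°

At critical incidence the refracted ray runs along the interface (θ₂ = 90°), so sin θ_c = V₁/V₂.
θ_c = arcsin(510/1817) = arcsin 0.2807 = 16.30°.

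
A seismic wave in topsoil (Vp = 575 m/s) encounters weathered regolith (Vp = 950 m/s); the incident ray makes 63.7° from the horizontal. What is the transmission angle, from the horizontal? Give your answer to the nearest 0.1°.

42.9°

Convert to the normal: θ₁ = 90° − 63.7° = 26.3°.
sin θ₁/V₁ = sin θ₂/V₂ ⇒ sin θ₂ = 950·sin 26.3°/575 = 950·0.4431/575 = 0.7320.
θ₂ = sin⁻¹(0.7320) = 47.06° (from vertical).
From the interface: 90° − 47.06° = 42.94°.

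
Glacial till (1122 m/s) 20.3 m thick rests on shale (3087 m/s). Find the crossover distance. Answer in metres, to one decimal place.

59.4 m

θ_c = arcsin(1122/3087) = 21.31°, so cos θ_c = 0.9316 and tᵢ = 2h cos θ_c/V₁ = 0.0337 s.
At crossover x/V₁ = x/V₂ + tᵢ ⇒ x = tᵢ/(1/V₁ − 1/V₂) = 0.03371/(8.9127e-04 − 3.2394e-04) = 59.42 m.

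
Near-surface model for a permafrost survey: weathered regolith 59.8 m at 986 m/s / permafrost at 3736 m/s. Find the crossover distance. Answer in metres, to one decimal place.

156.7 m

x_cross = 2h·√((V₂+V₁)/(V₂−V₁)).
(V₂+V₁)/(V₂−V₁) = (3736+986)/(3736−986) = 1.7171; √ = 1.3104.
x_cross = 2·59.8·1.3104 = 156.72 m.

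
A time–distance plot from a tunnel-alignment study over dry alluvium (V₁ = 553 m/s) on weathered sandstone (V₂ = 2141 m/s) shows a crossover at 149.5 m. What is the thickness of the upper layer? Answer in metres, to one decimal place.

h = (x_cross/2)·√((V₂−V₁)/(V₂+V₁)).
(V₂−V₁)/(V₂+V₁) = (2141−553)/(2141+553) = 0.5895; √ = 0.7678.
h = (149.5/2)·0.7678 = 57.39 m.

57.4 m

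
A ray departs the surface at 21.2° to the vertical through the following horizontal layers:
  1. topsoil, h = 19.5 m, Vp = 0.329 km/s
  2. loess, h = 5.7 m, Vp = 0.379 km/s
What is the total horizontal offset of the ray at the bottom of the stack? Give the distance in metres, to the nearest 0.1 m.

10.2 m

p = sin θ₁/V₁ = sin 21.2°/0.329 = 1.0992e+00 s/km is conserved through the stack.
Layer 1: θ = 21.20°; offset = 19.5·tan 21.20° = 7.564 m.
Layer 2: sin θ = p·0.379 = 0.4166 → θ = 24.62°; offset = 5.7·tan 24.62° = 2.612 m.
Summing the layer offsets gives 10.176 m.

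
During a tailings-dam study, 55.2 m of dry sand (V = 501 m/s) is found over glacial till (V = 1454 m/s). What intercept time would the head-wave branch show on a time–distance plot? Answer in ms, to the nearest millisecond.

θ_c = arcsin(V₁/V₂) = arcsin(501/1454) = 20.16°; cos θ_c = 0.9388.
tᵢ = 2h·cos θ_c / V₁ = 2·55.2·0.9388 / 501 = 0.20686 s.

207 ms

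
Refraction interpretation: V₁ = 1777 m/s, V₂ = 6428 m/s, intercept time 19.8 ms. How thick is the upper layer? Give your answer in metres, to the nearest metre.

18 m

θ_c = arcsin(1777/6428) = 16.05°; cos θ_c = 0.9610.
tᵢ = 2h cos θ_c/V₁ ⇒ h = tᵢ·V₁/(2 cos θ_c) = 0.0198·1777/(2·0.9610) = 18.31 m.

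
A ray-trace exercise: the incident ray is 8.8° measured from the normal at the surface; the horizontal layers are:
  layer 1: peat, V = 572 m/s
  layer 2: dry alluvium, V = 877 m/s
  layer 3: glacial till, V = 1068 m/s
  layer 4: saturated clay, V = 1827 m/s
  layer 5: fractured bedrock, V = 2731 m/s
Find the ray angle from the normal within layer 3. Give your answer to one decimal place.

Snell's law across each interface conserves sin θ / V, so sin θ_3 = V_3·sin θ₁/V₁.
sin θ_3 = 1068 × sin 8.8° / 572 = 0.2856.
θ_3 = arcsin 0.2856 = 16.60°.

16.6°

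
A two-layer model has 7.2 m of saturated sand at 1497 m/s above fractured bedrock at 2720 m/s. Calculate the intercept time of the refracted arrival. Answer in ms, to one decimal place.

tᵢ = 2h·√(V₂²−V₁²)/(V₁V₂).
√(V₂²−V₁²) = √(2720²−1497²) = 2271.0 m/s.
tᵢ = 2·7.2·2271.0/(1497·2720) = 0.00803 s.

8.0 ms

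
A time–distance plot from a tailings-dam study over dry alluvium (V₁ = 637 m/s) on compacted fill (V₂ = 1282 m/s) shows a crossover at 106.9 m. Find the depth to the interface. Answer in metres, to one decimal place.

31.0 m

x_cross = 2h·√((V₂+V₁)/(V₂−V₁)) → h = x_cross / (2·√((V₂+V₁)/(V₂−V₁))).
√((V₂+V₁)/(V₂−V₁)) = √((1282+637)/(1282−637)) = 1.7249.
h = 106.9 / (2·1.7249) = 30.99 m.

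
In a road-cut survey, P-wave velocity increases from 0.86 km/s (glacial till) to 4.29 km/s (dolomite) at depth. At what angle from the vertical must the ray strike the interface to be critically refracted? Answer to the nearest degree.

12°

Critical incidence: sin θ_c = V₁/V₂ = 0.86/4.29 = 0.2005.
θ_c = arcsin 0.2005 = 11.56°.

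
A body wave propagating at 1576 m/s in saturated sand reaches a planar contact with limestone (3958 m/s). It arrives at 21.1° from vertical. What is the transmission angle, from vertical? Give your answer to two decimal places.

sin θ₁/V₁ = sin θ₂/V₂ ⇒ sin θ₂ = 3958·sin 21.1°/1576 = 3958·0.3600/1576 = 0.9041.
θ₂ = arcsin 0.9041 = 64.70° from the normal.

64.70°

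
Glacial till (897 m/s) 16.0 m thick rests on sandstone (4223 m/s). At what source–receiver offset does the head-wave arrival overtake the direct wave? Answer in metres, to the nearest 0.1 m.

39.7 m

x_cross = 2h·√((V₂+V₁)/(V₂−V₁)).
(V₂+V₁)/(V₂−V₁) = (4223+897)/(4223−897) = 1.5394; √ = 1.2407.
x_cross = 2·16.0·1.2407 = 39.70 m.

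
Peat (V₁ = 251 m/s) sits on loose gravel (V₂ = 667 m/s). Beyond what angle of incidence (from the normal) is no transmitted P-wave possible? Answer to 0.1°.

At critical incidence the refracted ray runs along the interface (θ₂ = 90°), so sin θ_c = V₁/V₂.
θ_c = arcsin(251/667) = arcsin 0.3763 = 22.11°.

22.1°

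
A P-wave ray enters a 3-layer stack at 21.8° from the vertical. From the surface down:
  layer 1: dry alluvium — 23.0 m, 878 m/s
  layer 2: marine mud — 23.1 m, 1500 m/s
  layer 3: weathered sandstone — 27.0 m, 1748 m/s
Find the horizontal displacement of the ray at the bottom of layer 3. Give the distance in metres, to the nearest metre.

58 m

Apply Snell's law at each interface; in layer i the horizontal offset is hᵢ·tan θᵢ.
Layer 1: θ = 21.80°; offset = 23.0·tan 21.80° = 9.199 m.
Layer 2: sin θ = 1500·sin 21.8°/878 = 0.6345, θ = 39.38°; offset = 23.1·tan 39.38° = 18.961 m.
Layer 3: sin θ = 1748·sin 21.8°/878 = 0.7394, θ = 47.68°; offset = 27.0·tan 47.68° = 29.648 m.
Total horizontal offset = 57.808 m.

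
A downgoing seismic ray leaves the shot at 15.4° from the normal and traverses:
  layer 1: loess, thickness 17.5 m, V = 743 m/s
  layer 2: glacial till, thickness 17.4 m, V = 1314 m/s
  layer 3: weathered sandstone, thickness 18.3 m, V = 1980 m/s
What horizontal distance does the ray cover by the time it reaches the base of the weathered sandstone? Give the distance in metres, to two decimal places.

Ray parameter p = sin 15.4° / 743 m/s = 3.5741e-04 s/m.
Layer 1: θ = 15.40°; offset = 17.5·tan 15.40° = 4.8203 m.
Layer 2: sin θ = p·1314 = 0.4696 → θ = 28.01°; offset = 17.4·tan 28.01° = 9.2559 m.
Layer 3: sin θ = p·1980 = 0.7077 → θ = 45.05°; offset = 18.3·tan 45.05° = 18.3293 m.
Σ offsets = 32.4056 m.

32.41 m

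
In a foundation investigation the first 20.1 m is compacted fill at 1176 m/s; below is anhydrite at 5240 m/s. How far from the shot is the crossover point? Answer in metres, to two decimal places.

θ_c = arcsin(1176/5240) = 12.97°, so cos θ_c = 0.9745 and tᵢ = 2h cos θ_c/V₁ = 0.0333 s.
At crossover x/V₁ = x/V₂ + tᵢ ⇒ x = tᵢ/(1/V₁ − 1/V₂) = 0.03331/(8.5034e-04 − 1.9084e-04) = 50.51 m.

50.51 m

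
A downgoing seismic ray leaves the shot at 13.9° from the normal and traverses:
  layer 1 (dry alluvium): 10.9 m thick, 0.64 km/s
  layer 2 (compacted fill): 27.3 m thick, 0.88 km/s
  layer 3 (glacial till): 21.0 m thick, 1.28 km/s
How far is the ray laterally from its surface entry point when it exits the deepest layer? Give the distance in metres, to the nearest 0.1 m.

23.8 m

Apply Snell's law at each interface; in layer i the horizontal offset is hᵢ·tan θᵢ.
Layer 1: θ = 13.90°; offset = 10.9·tan 13.90° = 2.697 m.
Layer 2: sin θ = 0.88·sin 13.9°/0.64 = 0.3303, θ = 19.29°; offset = 27.3·tan 19.29° = 9.554 m.
Layer 3: sin θ = 1.28·sin 13.9°/0.64 = 0.4805, θ = 28.72°; offset = 21.0·tan 28.72° = 11.504 m.
Σ offsets = 23.756 m.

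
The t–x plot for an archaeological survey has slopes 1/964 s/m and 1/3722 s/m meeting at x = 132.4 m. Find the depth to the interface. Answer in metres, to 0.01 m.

x_cross = 2h·√((V₂+V₁)/(V₂−V₁)) → h = x_cross / (2·√((V₂+V₁)/(V₂−V₁))).
√((V₂+V₁)/(V₂−V₁)) = √((3722+964)/(3722−964)) = 1.3035.
h = 132.4 / (2·1.3035) = 50.79 m.

50.79 m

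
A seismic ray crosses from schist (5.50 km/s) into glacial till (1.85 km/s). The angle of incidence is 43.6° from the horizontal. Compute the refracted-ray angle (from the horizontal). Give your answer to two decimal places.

75.90°

Angle from the normal: 90° − 43.6° = 46.4°.
sin θ₁/V₁ = sin θ₂/V₂ ⇒ sin θ₂ = 1.85·sin 46.4°/5.50 = 1.85·0.7242/5.50 = 0.2436.
θ₂ = sin⁻¹(0.2436) = 14.10° (from vertical).
From the interface: 90° − 14.10° = 75.90°.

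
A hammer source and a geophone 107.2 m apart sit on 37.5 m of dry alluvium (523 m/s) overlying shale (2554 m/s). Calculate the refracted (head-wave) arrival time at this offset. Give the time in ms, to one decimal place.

182.3 ms

t = x/V₂ + 2h·√(V₂²−V₁²)/(V₁V₂).
√(V₂²−V₁²) = √(2554²−523²) = 2499.9 m/s; delay term = 2·37.5·2499.9/(523·2554) = 0.14036 s.
t = 107.2/2554 + 0.14036 = 0.18234 s.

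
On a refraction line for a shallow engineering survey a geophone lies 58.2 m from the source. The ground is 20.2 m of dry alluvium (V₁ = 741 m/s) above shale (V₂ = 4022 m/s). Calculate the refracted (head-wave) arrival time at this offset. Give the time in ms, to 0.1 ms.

68.1 ms

t = x/V₂ + 2h·√(V₂²−V₁²)/(V₁V₂).
√(V₂²−V₁²) = √(4022²−741²) = 3953.2 m/s; delay term = 2·20.2·3953.2/(741·4022) = 0.05359 s.
t = 58.2/4022 + 0.05359 = 0.06806 s.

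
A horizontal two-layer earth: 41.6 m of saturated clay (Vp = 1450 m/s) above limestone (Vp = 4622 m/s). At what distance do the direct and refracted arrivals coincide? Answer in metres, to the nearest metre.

θ_c = arcsin(1450/4622) = 18.28°, so cos θ_c = 0.9495 and tᵢ = 2h cos θ_c/V₁ = 0.0545 s.
At crossover x/V₁ = x/V₂ + tᵢ ⇒ x = tᵢ/(1/V₁ − 1/V₂) = 0.05448/(6.8966e-04 − 2.1636e-04) = 115.11 m.

115 m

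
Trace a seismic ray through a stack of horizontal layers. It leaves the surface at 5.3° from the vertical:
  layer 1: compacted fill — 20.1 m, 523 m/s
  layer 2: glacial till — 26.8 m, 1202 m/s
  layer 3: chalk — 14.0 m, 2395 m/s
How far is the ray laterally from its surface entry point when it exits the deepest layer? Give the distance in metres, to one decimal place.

14.2 m

Apply Snell's law at each interface; in layer i the horizontal offset is hᵢ·tan θᵢ.
Layer 1: θ = 5.30°; offset = 20.1·tan 5.30° = 1.865 m.
Layer 2: sin θ = 1202·sin 5.3°/523 = 0.2123, θ = 12.26°; offset = 26.8·tan 12.26° = 5.822 m.
Layer 3: sin θ = 2395·sin 5.3°/523 = 0.4230, θ = 25.02°; offset = 14.0·tan 25.02° = 6.535 m.
Summing the layer offsets gives 14.222 m.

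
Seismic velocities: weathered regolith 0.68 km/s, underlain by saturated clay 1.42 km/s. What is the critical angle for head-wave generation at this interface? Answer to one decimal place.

Critical incidence: sin θ_c = V₁/V₂ = 0.68/1.42 = 0.4789.
θ_c = arcsin 0.4789 = 28.61°.

28.6°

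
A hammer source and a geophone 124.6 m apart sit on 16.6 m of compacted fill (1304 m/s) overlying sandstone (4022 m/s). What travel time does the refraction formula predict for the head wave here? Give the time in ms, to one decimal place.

θ_c = arcsin(V₁/V₂) = arcsin(1304/4022) = 18.92°, cos θ_c = 0.9460.
Intercept time tᵢ = 2h cos θ_c / V₁ = 2·16.6·0.9460/1304 = 0.02408 s.
t = x/V₂ + tᵢ = 124.6/4022 + 0.02408 = 0.05506 s.

55.1 ms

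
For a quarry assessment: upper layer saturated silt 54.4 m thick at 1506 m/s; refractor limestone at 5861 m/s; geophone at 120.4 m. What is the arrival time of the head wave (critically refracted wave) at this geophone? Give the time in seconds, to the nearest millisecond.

0.090 s

θ_c = arcsin(V₁/V₂) = arcsin(1506/5861) = 14.89°, cos θ_c = 0.9664.
Intercept time tᵢ = 2h cos θ_c / V₁ = 2·54.4·0.9664/1506 = 0.06982 s.
t = x/V₂ + tᵢ = 120.4/5861 + 0.06982 = 0.09036 s.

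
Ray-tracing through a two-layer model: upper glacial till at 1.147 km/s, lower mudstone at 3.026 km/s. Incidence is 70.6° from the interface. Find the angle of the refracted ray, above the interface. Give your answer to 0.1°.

Angle from the normal: 90° − 70.6° = 19.4°.
Snell's law: sin θ₂ = (V₂/V₁)·sin θ₁ = (3.026/1.147)·sin 19.4° = 0.8763.
θ₂ = arcsin 0.8763 = 61.20° from the normal.
From the interface: 90° − 61.20° = 28.80°.

28.8°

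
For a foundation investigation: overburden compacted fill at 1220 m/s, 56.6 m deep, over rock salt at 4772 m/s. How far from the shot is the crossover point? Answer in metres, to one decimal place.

θ_c = arcsin(1220/4772) = 14.81°, so cos θ_c = 0.9668 and tᵢ = 2h cos θ_c/V₁ = 0.0897 s.
At crossover x/V₁ = x/V₂ + tᵢ ⇒ x = tᵢ/(1/V₁ − 1/V₂) = 0.08970/(8.1967e-04 − 2.0956e-04) = 147.03 m.

147.0 m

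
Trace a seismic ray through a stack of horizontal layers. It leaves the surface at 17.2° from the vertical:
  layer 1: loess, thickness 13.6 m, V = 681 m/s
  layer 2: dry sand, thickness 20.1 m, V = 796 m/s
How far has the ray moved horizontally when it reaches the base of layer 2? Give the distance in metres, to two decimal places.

11.61 m

p = sin θ₁/V₁ = sin 17.2°/681 = 4.3423e-04 s/m is conserved through the stack.
Layer 1: θ = 17.20°; offset = 13.6·tan 17.20° = 4.2099 m.
Layer 2: sin θ = p·796 = 0.3456 → θ = 20.22°; offset = 20.1·tan 20.22° = 7.4038 m.
Total horizontal offset = 11.6137 m.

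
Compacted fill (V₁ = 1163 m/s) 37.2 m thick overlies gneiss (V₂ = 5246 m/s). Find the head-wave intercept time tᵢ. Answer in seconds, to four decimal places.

θ_c = arcsin(V₁/V₂) = arcsin(1163/5246) = 12.81°; cos θ_c = 0.9751.
tᵢ = 2h·cos θ_c / V₁ = 2·37.2·0.9751 / 1163 = 0.06238 s.

0.0624 s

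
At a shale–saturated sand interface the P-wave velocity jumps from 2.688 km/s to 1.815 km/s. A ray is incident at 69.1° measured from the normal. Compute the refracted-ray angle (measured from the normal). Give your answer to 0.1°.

Snell's law: sin θ₂ = (V₂/V₁)·sin θ₁ = (1.815/2.688)·sin 69.1° = 0.6308.
θ₂ = sin⁻¹(0.6308) = 39.11° (from vertical).

39.1°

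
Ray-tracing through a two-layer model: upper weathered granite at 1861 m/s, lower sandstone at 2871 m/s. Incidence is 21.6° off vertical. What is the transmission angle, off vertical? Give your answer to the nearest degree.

35°

Snell's law: sin θ₂ = (V₂/V₁)·sin θ₁ = (2871/1861)·sin 21.6° = 0.5679.
θ₂ = sin⁻¹(0.5679) = 34.60° (from vertical).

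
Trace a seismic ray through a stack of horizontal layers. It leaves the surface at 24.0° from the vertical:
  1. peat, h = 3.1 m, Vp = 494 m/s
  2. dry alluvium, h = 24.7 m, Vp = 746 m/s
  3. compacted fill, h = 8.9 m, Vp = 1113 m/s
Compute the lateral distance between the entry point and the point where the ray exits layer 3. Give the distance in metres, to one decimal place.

p = sin θ₁/V₁ = sin 24.0°/494 = 8.2335e-04 s/m is conserved through the stack.
Layer 1: θ = 24.00°; offset = 3.1·tan 24.00° = 1.380 m.
Layer 2: sin θ = p·746 = 0.6142 → θ = 37.90°; offset = 24.7·tan 37.90° = 19.225 m.
Layer 3: sin θ = p·1113 = 0.9164 → θ = 66.40°; offset = 8.9·tan 66.40° = 20.375 m.
Summing the layer offsets gives 40.981 m.

41.0 m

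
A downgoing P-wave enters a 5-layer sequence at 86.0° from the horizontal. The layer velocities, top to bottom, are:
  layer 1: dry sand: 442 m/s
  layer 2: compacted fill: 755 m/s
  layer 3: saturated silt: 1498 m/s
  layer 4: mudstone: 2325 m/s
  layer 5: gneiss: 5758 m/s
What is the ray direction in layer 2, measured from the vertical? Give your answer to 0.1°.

6.8°

From the normal: θ₁ = 90° − 86.0° = 4.0°.
Ray parameter p = sin 4.0° / 442 = 1.5782e-04 s/m.
sin θ_2 = p·V_2 = 1.5782e-04 × 755 = 0.1192.
θ_2 = arcsin 0.1192 = 6.84°.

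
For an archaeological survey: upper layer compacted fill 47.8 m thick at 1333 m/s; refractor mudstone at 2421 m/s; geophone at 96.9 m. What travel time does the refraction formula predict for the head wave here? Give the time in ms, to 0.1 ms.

99.9 ms

θ_c = arcsin(V₁/V₂) = arcsin(1333/2421) = 33.41°, cos θ_c = 0.8348.
Intercept time tᵢ = 2h cos θ_c / V₁ = 2·47.8·0.8348/1333 = 0.05987 s.
t = x/V₂ + tᵢ = 96.9/2421 + 0.05987 = 0.09989 s.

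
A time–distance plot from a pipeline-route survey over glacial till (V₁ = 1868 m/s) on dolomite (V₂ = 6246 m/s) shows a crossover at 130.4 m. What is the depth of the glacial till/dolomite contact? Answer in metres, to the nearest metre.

h = (x_cross/2)·√((V₂−V₁)/(V₂+V₁)).
(V₂−V₁)/(V₂+V₁) = (6246−1868)/(6246+1868) = 0.5396; √ = 0.7345.
h = (130.4/2)·0.7345 = 47.89 m.

48 m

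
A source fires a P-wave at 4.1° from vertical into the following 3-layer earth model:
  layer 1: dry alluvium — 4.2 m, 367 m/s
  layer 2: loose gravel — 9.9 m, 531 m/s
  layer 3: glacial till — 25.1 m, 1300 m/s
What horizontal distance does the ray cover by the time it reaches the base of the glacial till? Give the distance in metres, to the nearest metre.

p = sin θ₁/V₁ = sin 4.1°/367 = 1.9482e-04 s/m is conserved through the stack.
Layer 1: θ = 4.10°; offset = 4.2·tan 4.10° = 0.301 m.
Layer 2: sin θ = p·531 = 0.1034 → θ = 5.94°; offset = 9.9·tan 5.94° = 1.030 m.
Layer 3: sin θ = p·1300 = 0.2533 → θ = 14.67°; offset = 25.1·tan 14.67° = 6.571 m.
Total horizontal offset = 7.902 m.

8 m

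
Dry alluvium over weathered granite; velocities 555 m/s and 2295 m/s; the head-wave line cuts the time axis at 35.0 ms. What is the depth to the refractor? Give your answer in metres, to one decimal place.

10.0 m

h = tᵢ·V₁·V₂ / (2·√(V₂²−V₁²)).
√(V₂²−V₁²) = √(2295² − 555²) = 2226.9 m/s.
h = 0.035 s × 555 × 2295 / (2 × 2226.9) = 10.01 m.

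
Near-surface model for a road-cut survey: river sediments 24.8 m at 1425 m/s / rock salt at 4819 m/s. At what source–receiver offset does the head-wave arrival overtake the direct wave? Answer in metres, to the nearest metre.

θ_c = arcsin(1425/4819) = 17.20°, so cos θ_c = 0.9553 and tᵢ = 2h cos θ_c/V₁ = 0.0333 s.
At crossover x/V₁ = x/V₂ + tᵢ ⇒ x = tᵢ/(1/V₁ − 1/V₂) = 0.03325/(7.0175e-04 − 2.0751e-04) = 67.28 m.

67 m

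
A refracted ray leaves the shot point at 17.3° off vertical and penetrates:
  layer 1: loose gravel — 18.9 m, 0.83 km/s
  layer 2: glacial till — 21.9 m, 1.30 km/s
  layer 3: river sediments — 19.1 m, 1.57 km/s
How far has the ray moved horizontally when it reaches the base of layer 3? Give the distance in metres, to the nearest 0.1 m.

30.4 m

Apply Snell's law at each interface; in layer i the horizontal offset is hᵢ·tan θᵢ.
Layer 1: θ = 17.30°; offset = 18.9·tan 17.30° = 5.887 m.
Layer 2: sin θ = 1.30·sin 17.3°/0.83 = 0.4658, θ = 27.76°; offset = 21.9·tan 27.76° = 11.527 m.
Layer 3: sin θ = 1.57·sin 17.3°/0.83 = 0.5625, θ = 34.23°; offset = 19.1·tan 34.23° = 12.995 m.
Σ offsets = 30.408 m.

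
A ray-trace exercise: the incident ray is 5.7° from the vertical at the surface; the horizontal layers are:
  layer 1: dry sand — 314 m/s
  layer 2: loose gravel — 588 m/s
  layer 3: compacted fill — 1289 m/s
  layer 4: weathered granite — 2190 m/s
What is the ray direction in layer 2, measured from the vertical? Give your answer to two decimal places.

Ray parameter p = sin 5.7° / 314 = 3.1630e-04 s/m.
sin θ_2 = p·V_2 = 3.1630e-04 × 588 = 0.1860.
θ_2 = arcsin 0.1860 = 10.72°.

10.72°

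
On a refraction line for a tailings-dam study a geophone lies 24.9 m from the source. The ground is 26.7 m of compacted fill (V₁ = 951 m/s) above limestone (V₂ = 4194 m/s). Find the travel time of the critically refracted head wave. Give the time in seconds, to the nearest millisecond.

t = x/V₂ + 2h·√(V₂²−V₁²)/(V₁V₂).
√(V₂²−V₁²) = √(4194²−951²) = 4084.8 m/s; delay term = 2·26.7·4084.8/(951·4194) = 0.05469 s.
t = 24.9/4194 + 0.05469 = 0.06063 s.

0.061 s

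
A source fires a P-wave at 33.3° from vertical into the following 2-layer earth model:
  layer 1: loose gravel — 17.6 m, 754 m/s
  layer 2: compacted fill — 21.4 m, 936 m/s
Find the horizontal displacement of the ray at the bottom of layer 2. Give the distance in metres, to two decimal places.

Apply Snell's law at each interface; in layer i the horizontal offset is hᵢ·tan θᵢ.
Layer 1: θ = 33.30°; offset = 17.6·tan 33.30° = 11.5610 m.
Layer 2: sin θ = 936·sin 33.3°/754 = 0.6815, θ = 42.96°; offset = 21.4·tan 42.96° = 19.9311 m.
Σ offsets = 31.4921 m.

31.49 m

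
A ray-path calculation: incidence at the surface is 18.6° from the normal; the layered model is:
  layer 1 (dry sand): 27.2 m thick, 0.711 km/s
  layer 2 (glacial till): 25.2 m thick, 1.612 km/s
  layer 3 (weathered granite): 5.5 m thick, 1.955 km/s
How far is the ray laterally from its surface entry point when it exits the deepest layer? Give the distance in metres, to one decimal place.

Ray parameter p = sin 18.6° / 0.711 km/s = 4.4861e-01 s/km.
Layer 1: θ = 18.60°; offset = 27.2·tan 18.60° = 9.154 m.
Layer 2: sin θ = p·1.612 = 0.7232 → θ = 46.32°; offset = 25.2·tan 46.32° = 26.385 m.
Layer 3: sin θ = p·1.955 = 0.8770 → θ = 61.29°; offset = 5.5·tan 61.29° = 10.040 m.
Total horizontal offset = 45.578 m.

45.6 m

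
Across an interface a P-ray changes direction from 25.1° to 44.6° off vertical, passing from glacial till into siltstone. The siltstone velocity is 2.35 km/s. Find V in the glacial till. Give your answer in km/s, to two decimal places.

1.42 km/s

Snell's law: sin 25.1°/V₁ = sin 44.6°/V₂.
V₁ = V₂·sin 25.1°/sin 44.6° = 2.35 × 0.6041 = 1.42 km/s.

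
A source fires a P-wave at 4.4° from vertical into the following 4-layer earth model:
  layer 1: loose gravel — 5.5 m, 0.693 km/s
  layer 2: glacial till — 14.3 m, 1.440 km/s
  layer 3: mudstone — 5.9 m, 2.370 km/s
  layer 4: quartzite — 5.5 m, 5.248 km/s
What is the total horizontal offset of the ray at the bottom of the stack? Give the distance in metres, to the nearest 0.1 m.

Ray parameter p = sin 4.4° / 0.693 km/s = 1.1071e-01 s/km.
Layer 1: θ = 4.40°; offset = 5.5·tan 4.40° = 0.423 m.
Layer 2: sin θ = p·1.440 = 0.1594 → θ = 9.17°; offset = 14.3·tan 9.17° = 2.309 m.
Layer 3: sin θ = p·2.370 = 0.2624 → θ = 15.21°; offset = 5.9·tan 15.21° = 1.604 m.
Layer 4: sin θ = p·5.248 = 0.5810 → θ = 35.52°; offset = 5.5·tan 35.52° = 3.926 m.
Summing the layer offsets gives 8.263 m.

8.3 m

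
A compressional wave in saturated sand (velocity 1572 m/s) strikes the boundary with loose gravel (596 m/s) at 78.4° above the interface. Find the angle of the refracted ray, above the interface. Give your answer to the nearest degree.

Angle from the normal: 90° − 78.4° = 11.6°.
sin θ₁/V₁ = sin θ₂/V₂ ⇒ sin θ₂ = 596·sin 11.6°/1572 = 596·0.2011/1572 = 0.0762.
θ₂ = sin⁻¹(0.0762) = 4.37° (from vertical).
From the interface: 90° − 4.37° = 85.63°.

86°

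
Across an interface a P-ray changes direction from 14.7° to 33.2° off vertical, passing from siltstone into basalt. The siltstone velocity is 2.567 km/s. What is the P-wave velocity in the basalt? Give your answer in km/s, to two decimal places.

sin 14.7° = 0.2538; sin 33.2° = 0.5476.
V₂ = V₁·(sin θ₂/sin θ₁) = 2.567·(0.5476/0.2538) = 5.54 km/s.

5.54 km/s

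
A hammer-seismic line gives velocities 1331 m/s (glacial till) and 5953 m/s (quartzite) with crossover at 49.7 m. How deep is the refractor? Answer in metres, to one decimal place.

19.8 m

h = (x_cross/2)·√((V₂−V₁)/(V₂+V₁)).
(V₂−V₁)/(V₂+V₁) = (5953−1331)/(5953+1331) = 0.6345; √ = 0.7966.
h = (49.7/2)·0.7966 = 19.80 m.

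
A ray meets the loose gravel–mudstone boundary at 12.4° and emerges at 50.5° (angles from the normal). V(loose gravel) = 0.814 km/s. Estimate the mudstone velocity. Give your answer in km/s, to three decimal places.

2.925 km/s

sin 12.4° = 0.2147; sin 50.5° = 0.7716.
V₂ = V₁·(sin θ₂/sin θ₁) = 0.814·(0.7716/0.2147) = 2.925 km/s.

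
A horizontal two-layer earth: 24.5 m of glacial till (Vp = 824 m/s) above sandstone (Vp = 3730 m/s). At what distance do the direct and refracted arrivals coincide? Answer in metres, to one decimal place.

θ_c = arcsin(824/3730) = 12.76°, so cos θ_c = 0.9753 and tᵢ = 2h cos θ_c/V₁ = 0.0580 s.
At crossover x/V₁ = x/V₂ + tᵢ ⇒ x = tᵢ/(1/V₁ − 1/V₂) = 0.05800/(1.2136e-03 − 2.6810e-04) = 61.34 m.

61.3 m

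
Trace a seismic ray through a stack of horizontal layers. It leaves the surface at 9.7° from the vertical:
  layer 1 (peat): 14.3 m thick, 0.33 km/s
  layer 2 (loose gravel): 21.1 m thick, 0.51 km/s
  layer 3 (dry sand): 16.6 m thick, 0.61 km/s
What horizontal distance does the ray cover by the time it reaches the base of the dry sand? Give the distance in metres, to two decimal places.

13.58 m

p = sin θ₁/V₁ = sin 9.7°/0.33 = 5.1057e-01 s/km is conserved through the stack.
Layer 1: θ = 9.70°; offset = 14.3·tan 9.70° = 2.4443 m.
Layer 2: sin θ = p·0.51 = 0.2604 → θ = 15.09°; offset = 21.1·tan 15.09° = 5.6906 m.
Layer 3: sin θ = p·0.61 = 0.3115 → θ = 18.15°; offset = 16.6·tan 18.15° = 5.4407 m.
Total horizontal offset = 13.5756 m.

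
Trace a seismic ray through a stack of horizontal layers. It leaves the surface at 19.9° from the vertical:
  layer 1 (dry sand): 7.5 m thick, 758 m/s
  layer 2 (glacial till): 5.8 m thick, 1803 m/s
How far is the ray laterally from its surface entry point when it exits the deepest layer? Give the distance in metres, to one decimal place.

10.7 m

p = sin θ₁/V₁ = sin 19.9°/758 = 4.4905e-04 s/m is conserved through the stack.
Layer 1: θ = 19.90°; offset = 7.5·tan 19.90° = 2.715 m.
Layer 2: sin θ = p·1803 = 0.8096 → θ = 54.06°; offset = 5.8·tan 54.06° = 8.001 m.
Summing the layer offsets gives 10.716 m.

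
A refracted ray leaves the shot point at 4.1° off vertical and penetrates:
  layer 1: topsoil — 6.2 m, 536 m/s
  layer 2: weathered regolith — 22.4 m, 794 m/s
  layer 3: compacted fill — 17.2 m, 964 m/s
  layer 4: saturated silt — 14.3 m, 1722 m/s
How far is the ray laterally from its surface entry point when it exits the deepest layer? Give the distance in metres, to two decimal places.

8.44 m

Ray parameter p = sin 4.1° / 536 m/s = 1.3339e-04 s/m.
Layer 1: θ = 4.10°; offset = 6.2·tan 4.10° = 0.4444 m.
Layer 2: sin θ = p·794 = 0.1059 → θ = 6.08°; offset = 22.4·tan 6.08° = 2.3859 m.
Layer 3: sin θ = p·964 = 0.1286 → θ = 7.39°; offset = 17.2·tan 7.39° = 2.2302 m.
Layer 4: sin θ = p·1722 = 0.2297 → θ = 13.28°; offset = 14.3·tan 13.28° = 3.3749 m.
Total horizontal offset = 8.4355 m.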